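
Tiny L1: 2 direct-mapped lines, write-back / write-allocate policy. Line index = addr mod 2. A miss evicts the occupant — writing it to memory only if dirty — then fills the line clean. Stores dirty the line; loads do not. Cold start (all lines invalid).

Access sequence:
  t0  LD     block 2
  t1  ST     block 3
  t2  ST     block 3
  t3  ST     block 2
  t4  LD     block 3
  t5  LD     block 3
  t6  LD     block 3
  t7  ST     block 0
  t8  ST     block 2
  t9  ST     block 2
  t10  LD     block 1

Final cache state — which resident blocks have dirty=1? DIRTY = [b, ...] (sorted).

  0 | R B2 → L0 miss [-]
  1 | W B3 → L1 miss [D]
  2 | W B3 → L1 hit [D]
  3 | W B2 → L0 hit [D]
  4 | R B3 → L1 hit [D]
  5 | R B3 → L1 hit [D]
  6 | R B3 → L1 hit [D]
  7 | W B0 → L0 miss wb→B2 [D]
  8 | W B2 → L0 miss wb→B0 [D]
  9 | W B2 → L0 hit [D]
  10 | R B1 → L1 miss wb→B3 [-]

DIRTY = [2]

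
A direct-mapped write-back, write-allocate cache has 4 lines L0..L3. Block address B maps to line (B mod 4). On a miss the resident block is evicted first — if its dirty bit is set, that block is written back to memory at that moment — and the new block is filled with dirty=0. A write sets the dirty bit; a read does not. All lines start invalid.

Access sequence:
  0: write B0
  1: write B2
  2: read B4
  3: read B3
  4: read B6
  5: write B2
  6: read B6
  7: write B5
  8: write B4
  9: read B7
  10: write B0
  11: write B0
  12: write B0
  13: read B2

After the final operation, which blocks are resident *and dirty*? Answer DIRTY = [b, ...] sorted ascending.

0: W B0 → L0 miss [D]
1: W B2 → L2 miss [D]
2: R B4 → L0 miss wb→B0 [-]
3: R B3 → L3 miss [-]
4: R B6 → L2 miss wb→B2 [-]
5: W B2 → L2 miss [D]
6: R B6 → L2 miss wb→B2 [-]
7: W B5 → L1 miss [D]
8: W B4 → L0 hit [D]
9: R B7 → L3 miss [-]
10: W B0 → L0 miss wb→B4 [D]
11: W B0 → L0 hit [D]
12: W B0 → L0 hit [D]
13: R B2 → L2 miss [-]

DIRTY = [0, 5]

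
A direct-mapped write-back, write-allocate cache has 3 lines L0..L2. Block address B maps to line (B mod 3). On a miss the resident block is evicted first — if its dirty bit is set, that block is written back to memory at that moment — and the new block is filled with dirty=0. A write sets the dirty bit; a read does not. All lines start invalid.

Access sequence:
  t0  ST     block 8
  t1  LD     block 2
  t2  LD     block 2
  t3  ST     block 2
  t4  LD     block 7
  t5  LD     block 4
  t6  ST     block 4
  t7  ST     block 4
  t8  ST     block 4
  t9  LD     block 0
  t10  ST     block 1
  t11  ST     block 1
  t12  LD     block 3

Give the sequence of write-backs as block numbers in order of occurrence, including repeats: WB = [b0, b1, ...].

  0 | W B8 → L2 miss [D]
  1 | R B2 → L2 miss wb→B8 [-]
  2 | R B2 → L2 hit [-]
  3 | W B2 → L2 hit [D]
  4 | R B7 → L1 miss [-]
  5 | R B4 → L1 miss [-]
  6 | W B4 → L1 hit [D]
  7 | W B4 → L1 hit [D]
  8 | W B4 → L1 hit [D]
  9 | R B0 → L0 miss [-]
  10 | W B1 → L1 miss wb→B4 [D]
  11 | W B1 → L1 hit [D]
  12 | R B3 → L0 miss [-]

WB = [8, 4]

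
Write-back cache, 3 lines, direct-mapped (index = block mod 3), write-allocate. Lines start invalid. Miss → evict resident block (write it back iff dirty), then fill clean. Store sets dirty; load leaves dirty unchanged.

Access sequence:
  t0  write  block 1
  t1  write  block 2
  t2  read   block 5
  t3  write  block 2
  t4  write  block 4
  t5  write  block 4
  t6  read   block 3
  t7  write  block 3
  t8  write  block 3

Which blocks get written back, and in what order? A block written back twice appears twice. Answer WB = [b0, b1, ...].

  0 | W B1 → L1 miss [D]
  1 | W B2 → L2 miss [D]
  2 | R B5 → L2 miss wb→B2 [-]
  3 | W B2 → L2 miss [D]
  4 | W B4 → L1 miss wb→B1 [D]
  5 | W B4 → L1 hit [D]
  6 | R B3 → L0 miss [-]
  7 | W B3 → L0 hit [D]
  8 | W B3 → L0 hit [D]

WB = [2, 1]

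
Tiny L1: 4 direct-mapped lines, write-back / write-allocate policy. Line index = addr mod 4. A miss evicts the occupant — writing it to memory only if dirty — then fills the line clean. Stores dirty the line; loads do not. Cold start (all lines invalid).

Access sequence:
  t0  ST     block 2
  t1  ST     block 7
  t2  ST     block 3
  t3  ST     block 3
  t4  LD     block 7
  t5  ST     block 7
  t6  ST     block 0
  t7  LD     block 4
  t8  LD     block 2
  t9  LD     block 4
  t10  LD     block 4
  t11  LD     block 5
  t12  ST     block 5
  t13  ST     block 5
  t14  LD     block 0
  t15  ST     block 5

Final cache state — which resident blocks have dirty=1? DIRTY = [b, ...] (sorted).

0: W B2 -> L2 miss  d=D]
1: W B7 -> L3 miss  d=D]
2: W B3 -> L3 miss wb->B7  d=D]
3: W B3 -> L3 hit  d=D]
4: R B7 -> L3 miss wb->B3  d=-]
5: W B7 -> L3 hit  d=D]
6: W B0 -> L0 miss  d=D]
7: R B4 -> L0 miss wb->B0  d=-]
8: R B2 -> L2 hit  d=D]
9: R B4 -> L0 hit  d=-]
10: R B4 -> L0 hit  d=-]
11: R B5 -> L1 miss  d=-]
12: W B5 -> L1 hit  d=D]
13: W B5 -> L1 hit  d=D]
14: R B0 -> L0 miss  d=-]
15: W B5 -> L1 hit  d=D]

DIRTY = [2, 5, 7]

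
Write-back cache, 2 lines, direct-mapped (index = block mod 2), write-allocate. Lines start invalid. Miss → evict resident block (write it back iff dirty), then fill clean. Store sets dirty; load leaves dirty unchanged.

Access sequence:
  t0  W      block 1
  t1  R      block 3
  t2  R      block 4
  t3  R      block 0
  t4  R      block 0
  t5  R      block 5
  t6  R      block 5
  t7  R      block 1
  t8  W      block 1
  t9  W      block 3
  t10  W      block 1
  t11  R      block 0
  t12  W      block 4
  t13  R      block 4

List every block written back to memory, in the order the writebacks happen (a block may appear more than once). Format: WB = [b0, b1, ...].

  0 | W B1 → L1 miss [D]
  1 | R B3 → L1 miss wb→B1 [-]
  2 | R B4 → L0 miss [-]
  3 | R B0 → L0 miss [-]
  4 | R B0 → L0 hit [-]
  5 | R B5 → L1 miss [-]
  6 | R B5 → L1 hit [-]
  7 | R B1 → L1 miss [-]
  8 | W B1 → L1 hit [D]
  9 | W B3 → L1 miss wb→B1 [D]
  10 | W B1 → L1 miss wb→B3 [D]
  11 | R B0 → L0 hit [-]
  12 | W B4 → L0 miss [D]
  13 | R B4 → L0 hit [D]

WB = [1, 1, 3]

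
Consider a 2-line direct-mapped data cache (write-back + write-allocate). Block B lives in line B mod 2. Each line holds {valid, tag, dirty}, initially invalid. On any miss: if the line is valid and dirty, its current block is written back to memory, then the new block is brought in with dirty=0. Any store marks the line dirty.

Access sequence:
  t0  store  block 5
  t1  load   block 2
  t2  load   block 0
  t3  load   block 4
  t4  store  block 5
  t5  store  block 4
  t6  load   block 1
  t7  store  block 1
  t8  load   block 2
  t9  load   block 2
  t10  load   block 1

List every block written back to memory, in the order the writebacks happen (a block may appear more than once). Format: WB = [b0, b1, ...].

WB = [5, 4]

  0 | W B5 → L1 miss [D]
  1 | R B2 → L0 miss [-]
  2 | R B0 → L0 miss [-]
  3 | R B4 → L0 miss [-]
  4 | W B5 → L1 hit [D]
  5 | W B4 → L0 hit [D]
  6 | R B1 → L1 miss wb→B5 [-]
  7 | W B1 → L1 hit [D]
  8 | R B2 → L0 miss wb→B4 [-]
  9 | R B2 → L0 hit [-]
  10 | R B1 → L1 hit [D]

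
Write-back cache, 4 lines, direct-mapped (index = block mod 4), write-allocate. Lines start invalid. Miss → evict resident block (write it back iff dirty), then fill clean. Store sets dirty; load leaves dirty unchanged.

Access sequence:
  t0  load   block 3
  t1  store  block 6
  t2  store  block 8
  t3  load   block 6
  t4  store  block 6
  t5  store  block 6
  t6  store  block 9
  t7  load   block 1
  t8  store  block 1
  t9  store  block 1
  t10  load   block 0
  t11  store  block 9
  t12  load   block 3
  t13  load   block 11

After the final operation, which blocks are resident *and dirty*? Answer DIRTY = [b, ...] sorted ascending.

0: R B3 → L3 miss [-]
1: W B6 → L2 miss [D]
2: W B8 → L0 miss [D]
3: R B6 → L2 hit [D]
4: W B6 → L2 hit [D]
5: W B6 → L2 hit [D]
6: W B9 → L1 miss [D]
7: R B1 → L1 miss wb→B9 [-]
8: W B1 → L1 hit [D]
9: W B1 → L1 hit [D]
10: R B0 → L0 miss wb→B8 [-]
11: W B9 → L1 miss wb→B1 [D]
12: R B3 → L3 hit [-]
13: R B11 → L3 miss [-]

DIRTY = [6, 9]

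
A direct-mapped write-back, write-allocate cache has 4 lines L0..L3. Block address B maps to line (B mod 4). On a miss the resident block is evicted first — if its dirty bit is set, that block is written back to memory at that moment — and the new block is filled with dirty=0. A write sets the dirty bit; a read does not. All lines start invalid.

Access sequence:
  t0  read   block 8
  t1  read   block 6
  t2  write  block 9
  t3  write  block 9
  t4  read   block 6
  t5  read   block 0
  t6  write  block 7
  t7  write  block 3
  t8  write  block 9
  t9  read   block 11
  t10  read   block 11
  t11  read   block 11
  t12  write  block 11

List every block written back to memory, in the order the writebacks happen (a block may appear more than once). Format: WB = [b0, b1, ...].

0: R B8 → L0 miss [-]
1: R B6 → L2 miss [-]
2: W B9 → L1 miss [D]
3: W B9 → L1 hit [D]
4: R B6 → L2 hit [-]
5: R B0 → L0 miss [-]
6: W B7 → L3 miss [D]
7: W B3 → L3 miss wb→B7 [D]
8: W B9 → L1 hit [D]
9: R B11 → L3 miss wb→B3 [-]
10: R B11 → L3 hit [-]
11: R B11 → L3 hit [-]
12: W B11 → L3 hit [D]

WB = [7, 3]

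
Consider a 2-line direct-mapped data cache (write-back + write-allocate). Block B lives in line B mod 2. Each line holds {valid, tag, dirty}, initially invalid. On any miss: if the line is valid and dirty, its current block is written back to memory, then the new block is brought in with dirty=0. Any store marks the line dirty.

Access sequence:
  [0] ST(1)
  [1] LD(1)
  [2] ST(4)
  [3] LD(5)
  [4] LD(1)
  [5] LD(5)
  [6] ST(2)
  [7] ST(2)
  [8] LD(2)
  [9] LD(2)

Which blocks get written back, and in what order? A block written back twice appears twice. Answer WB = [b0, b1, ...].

  0 | W B1 → L1 miss [D]
  1 | R B1 → L1 hit [D]
  2 | W B4 → L0 miss [D]
  3 | R B5 → L1 miss wb→B1 [-]
  4 | R B1 → L1 miss [-]
  5 | R B5 → L1 miss [-]
  6 | W B2 → L0 miss wb→B4 [D]
  7 | W B2 → L0 hit [D]
  8 | R B2 → L0 hit [D]
  9 | R B2 → L0 hit [D]

WB = [1, 4]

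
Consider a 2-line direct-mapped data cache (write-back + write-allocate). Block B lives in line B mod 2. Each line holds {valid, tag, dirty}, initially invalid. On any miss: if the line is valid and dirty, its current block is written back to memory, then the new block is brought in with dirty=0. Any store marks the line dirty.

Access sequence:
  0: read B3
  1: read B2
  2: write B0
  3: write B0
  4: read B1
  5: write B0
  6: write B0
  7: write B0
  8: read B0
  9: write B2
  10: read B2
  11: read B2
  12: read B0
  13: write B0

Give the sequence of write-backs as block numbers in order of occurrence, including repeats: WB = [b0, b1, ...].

WB = [0, 2]

0: R B3 → L1 miss [-]
1: R B2 → L0 miss [-]
2: W B0 → L0 miss [D]
3: W B0 → L0 hit [D]
4: R B1 → L1 miss [-]
5: W B0 → L0 hit [D]
6: W B0 → L0 hit [D]
7: W B0 → L0 hit [D]
8: R B0 → L0 hit [D]
9: W B2 → L0 miss wb→B0 [D]
10: R B2 → L0 hit [D]
11: R B2 → L0 hit [D]
12: R B0 → L0 miss wb→B2 [-]
13: W B0 → L0 hit [D]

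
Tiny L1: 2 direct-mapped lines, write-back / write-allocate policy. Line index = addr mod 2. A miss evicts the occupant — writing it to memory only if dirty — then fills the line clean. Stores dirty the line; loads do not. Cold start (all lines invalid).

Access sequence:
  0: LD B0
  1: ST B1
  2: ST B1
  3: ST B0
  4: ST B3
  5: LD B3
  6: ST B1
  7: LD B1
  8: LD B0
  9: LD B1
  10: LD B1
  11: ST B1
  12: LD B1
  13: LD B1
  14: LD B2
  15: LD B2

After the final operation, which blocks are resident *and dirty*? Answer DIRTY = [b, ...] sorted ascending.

DIRTY = [1]

  0 | R B0 → L0 miss [-]
  1 | W B1 → L1 miss [D]
  2 | W B1 → L1 hit [D]
  3 | W B0 → L0 hit [D]
  4 | W B3 → L1 miss wb→B1 [D]
  5 | R B3 → L1 hit [D]
  6 | W B1 → L1 miss wb→B3 [D]
  7 | R B1 → L1 hit [D]
  8 | R B0 → L0 hit [D]
  9 | R B1 → L1 hit [D]
  10 | R B1 → L1 hit [D]
  11 | W B1 → L1 hit [D]
  12 | R B1 → L1 hit [D]
  13 | R B1 → L1 hit [D]
  14 | R B2 → L0 miss wb→B0 [-]
  15 | R B2 → L0 hit [-]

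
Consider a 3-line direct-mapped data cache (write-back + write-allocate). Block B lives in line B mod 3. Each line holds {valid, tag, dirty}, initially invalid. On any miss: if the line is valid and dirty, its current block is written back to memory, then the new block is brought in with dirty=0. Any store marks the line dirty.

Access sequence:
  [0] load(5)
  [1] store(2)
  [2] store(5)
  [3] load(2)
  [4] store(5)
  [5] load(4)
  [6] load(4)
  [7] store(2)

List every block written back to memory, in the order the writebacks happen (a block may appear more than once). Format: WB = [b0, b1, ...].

WB = [2, 5, 5]

0: R B5 → L2 miss [-]
1: W B2 → L2 miss [D]
2: W B5 → L2 miss wb→B2 [D]
3: R B2 → L2 miss wb→B5 [-]
4: W B5 → L2 miss [D]
5: R B4 → L1 miss [-]
6: R B4 → L1 hit [-]
7: W B2 → L2 miss wb→B5 [D]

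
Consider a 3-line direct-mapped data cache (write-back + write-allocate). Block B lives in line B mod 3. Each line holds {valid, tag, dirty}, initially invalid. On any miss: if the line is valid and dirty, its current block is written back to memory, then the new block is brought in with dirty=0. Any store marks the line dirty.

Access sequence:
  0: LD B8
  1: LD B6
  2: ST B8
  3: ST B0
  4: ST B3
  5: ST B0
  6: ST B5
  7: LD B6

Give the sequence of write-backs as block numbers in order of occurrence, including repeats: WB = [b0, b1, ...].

0: R B8 -> L2 miss  d=-]
1: R B6 -> L0 miss  d=-]
2: W B8 -> L2 hit  d=D]
3: W B0 -> L0 miss  d=D]
4: W B3 -> L0 miss wb->B0  d=D]
5: W B0 -> L0 miss wb->B3  d=D]
6: W B5 -> L2 miss wb->B8  d=D]
7: R B6 -> L0 miss wb->B0  d=-]

WB = [0, 3, 8, 0]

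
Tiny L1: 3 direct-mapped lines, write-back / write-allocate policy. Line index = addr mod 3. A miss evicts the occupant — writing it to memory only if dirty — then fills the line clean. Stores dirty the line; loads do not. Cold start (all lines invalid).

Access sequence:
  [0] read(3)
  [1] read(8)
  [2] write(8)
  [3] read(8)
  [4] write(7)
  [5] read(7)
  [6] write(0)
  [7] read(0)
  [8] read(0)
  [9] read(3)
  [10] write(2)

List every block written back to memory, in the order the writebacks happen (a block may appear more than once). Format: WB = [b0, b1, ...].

0: R B3 → L0 miss [-]
1: R B8 → L2 miss [-]
2: W B8 → L2 hit [D]
3: R B8 → L2 hit [D]
4: W B7 → L1 miss [D]
5: R B7 → L1 hit [D]
6: W B0 → L0 miss [D]
7: R B0 → L0 hit [D]
8: R B0 → L0 hit [D]
9: R B3 → L0 miss wb→B0 [-]
10: W B2 → L2 miss wb→B8 [D]

WB = [0, 8]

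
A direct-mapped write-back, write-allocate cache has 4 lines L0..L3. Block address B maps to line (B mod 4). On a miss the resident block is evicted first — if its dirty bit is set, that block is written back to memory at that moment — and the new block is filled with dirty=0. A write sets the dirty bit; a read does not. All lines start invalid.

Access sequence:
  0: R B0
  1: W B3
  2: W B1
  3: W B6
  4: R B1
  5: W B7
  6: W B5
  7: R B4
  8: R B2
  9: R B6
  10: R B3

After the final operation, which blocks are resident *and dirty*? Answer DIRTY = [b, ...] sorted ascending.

0: R B0 → L0 miss [-]
1: W B3 → L3 miss [D]
2: W B1 → L1 miss [D]
3: W B6 → L2 miss [D]
4: R B1 → L1 hit [D]
5: W B7 → L3 miss wb→B3 [D]
6: W B5 → L1 miss wb→B1 [D]
7: R B4 → L0 miss [-]
8: R B2 → L2 miss wb→B6 [-]
9: R B6 → L2 miss [-]
10: R B3 → L3 miss wb→B7 [-]

DIRTY = [5]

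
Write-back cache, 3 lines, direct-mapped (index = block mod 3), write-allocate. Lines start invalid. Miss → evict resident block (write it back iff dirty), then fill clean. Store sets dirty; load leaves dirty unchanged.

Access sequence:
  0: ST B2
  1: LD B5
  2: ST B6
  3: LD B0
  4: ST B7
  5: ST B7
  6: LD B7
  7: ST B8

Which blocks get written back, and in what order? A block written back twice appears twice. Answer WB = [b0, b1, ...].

WB = [2, 6]

  0 | W B2 → L2 miss [D]
  1 | R B5 → L2 miss wb→B2 [-]
  2 | W B6 → L0 miss [D]
  3 | R B0 → L0 miss wb→B6 [-]
  4 | W B7 → L1 miss [D]
  5 | W B7 → L1 hit [D]
  6 | R B7 → L1 hit [D]
  7 | W B8 → L2 miss [D]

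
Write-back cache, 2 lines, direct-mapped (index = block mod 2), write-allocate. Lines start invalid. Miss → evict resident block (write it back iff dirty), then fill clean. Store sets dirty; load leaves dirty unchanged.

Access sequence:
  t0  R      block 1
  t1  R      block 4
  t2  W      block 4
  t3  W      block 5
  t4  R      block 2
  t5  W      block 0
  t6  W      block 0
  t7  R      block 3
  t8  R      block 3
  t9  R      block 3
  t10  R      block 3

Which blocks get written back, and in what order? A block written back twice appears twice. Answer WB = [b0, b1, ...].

WB = [4, 5]

0: R B1 → L1 miss [-]
1: R B4 → L0 miss [-]
2: W B4 → L0 hit [D]
3: W B5 → L1 miss [D]
4: R B2 → L0 miss wb→B4 [-]
5: W B0 → L0 miss [D]
6: W B0 → L0 hit [D]
7: R B3 → L1 miss wb→B5 [-]
8: R B3 → L1 hit [-]
9: R B3 → L1 hit [-]
10: R B3 → L1 hit [-]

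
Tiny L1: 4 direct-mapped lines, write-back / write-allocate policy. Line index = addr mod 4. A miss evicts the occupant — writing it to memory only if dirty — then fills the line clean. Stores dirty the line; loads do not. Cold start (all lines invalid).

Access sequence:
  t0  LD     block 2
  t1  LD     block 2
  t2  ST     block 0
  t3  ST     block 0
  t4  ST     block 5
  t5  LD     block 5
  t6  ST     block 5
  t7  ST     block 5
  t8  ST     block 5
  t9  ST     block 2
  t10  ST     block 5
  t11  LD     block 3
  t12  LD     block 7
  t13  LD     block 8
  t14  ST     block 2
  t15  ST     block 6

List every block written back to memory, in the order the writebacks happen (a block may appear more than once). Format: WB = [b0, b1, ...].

WB = [0, 2]

0: R B2 -> L2 miss  d=-]
1: R B2 -> L2 hit  d=-]
2: W B0 -> L0 miss  d=D]
3: W B0 -> L0 hit  d=D]
4: W B5 -> L1 miss  d=D]
5: R B5 -> L1 hit  d=D]
6: W B5 -> L1 hit  d=D]
7: W B5 -> L1 hit  d=D]
8: W B5 -> L1 hit  d=D]
9: W B2 -> L2 hit  d=D]
10: W B5 -> L1 hit  d=D]
11: R B3 -> L3 miss  d=-]
12: R B7 -> L3 miss  d=-]
13: R B8 -> L0 miss wb->B0  d=-]
14: W B2 -> L2 hit  d=D]
15: W B6 -> L2 miss wb->B2  d=D]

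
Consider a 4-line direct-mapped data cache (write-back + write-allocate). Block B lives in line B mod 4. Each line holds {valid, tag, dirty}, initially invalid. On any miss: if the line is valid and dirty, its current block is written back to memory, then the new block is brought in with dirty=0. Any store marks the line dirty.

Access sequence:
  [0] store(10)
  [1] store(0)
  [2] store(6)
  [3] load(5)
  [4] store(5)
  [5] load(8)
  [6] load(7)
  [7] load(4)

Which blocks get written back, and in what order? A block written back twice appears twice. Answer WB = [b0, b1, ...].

WB = [10, 0]

0: W B10 → L2 miss [D]
1: W B0 → L0 miss [D]
2: W B6 → L2 miss wb→B10 [D]
3: R B5 → L1 miss [-]
4: W B5 → L1 hit [D]
5: R B8 → L0 miss wb→B0 [-]
6: R B7 → L3 miss [-]
7: R B4 → L0 miss [-]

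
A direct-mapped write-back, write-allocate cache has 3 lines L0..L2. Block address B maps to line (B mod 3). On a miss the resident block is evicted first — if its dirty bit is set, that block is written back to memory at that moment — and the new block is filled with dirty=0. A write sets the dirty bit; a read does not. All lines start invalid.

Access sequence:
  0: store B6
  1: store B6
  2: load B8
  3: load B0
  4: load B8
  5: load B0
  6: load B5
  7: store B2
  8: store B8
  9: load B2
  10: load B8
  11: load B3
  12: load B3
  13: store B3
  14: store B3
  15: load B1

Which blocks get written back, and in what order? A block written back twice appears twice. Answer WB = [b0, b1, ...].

  0 | W B6 → L0 miss [D]
  1 | W B6 → L0 hit [D]
  2 | R B8 → L2 miss [-]
  3 | R B0 → L0 miss wb→B6 [-]
  4 | R B8 → L2 hit [-]
  5 | R B0 → L0 hit [-]
  6 | R B5 → L2 miss [-]
  7 | W B2 → L2 miss [D]
  8 | W B8 → L2 miss wb→B2 [D]
  9 | R B2 → L2 miss wb→B8 [-]
  10 | R B8 → L2 miss [-]
  11 | R B3 → L0 miss [-]
  12 | R B3 → L0 hit [-]
  13 | W B3 → L0 hit [D]
  14 | W B3 → L0 hit [D]
  15 | R B1 → L1 miss [-]

WB = [6, 2, 8]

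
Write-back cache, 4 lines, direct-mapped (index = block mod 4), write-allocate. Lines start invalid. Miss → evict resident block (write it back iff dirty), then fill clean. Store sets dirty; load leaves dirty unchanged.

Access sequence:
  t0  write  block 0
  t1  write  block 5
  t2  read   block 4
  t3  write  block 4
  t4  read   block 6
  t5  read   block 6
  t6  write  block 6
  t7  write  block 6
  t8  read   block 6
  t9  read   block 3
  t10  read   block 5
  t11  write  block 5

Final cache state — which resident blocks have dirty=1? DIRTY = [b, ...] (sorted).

0: W B0 -> L0 miss  d=D]
1: W B5 -> L1 miss  d=D]
2: R B4 -> L0 miss wb->B0  d=-]
3: W B4 -> L0 hit  d=D]
4: R B6 -> L2 miss  d=-]
5: R B6 -> L2 hit  d=-]
6: W B6 -> L2 hit  d=D]
7: W B6 -> L2 hit  d=D]
8: R B6 -> L2 hit  d=D]
9: R B3 -> L3 miss  d=-]
10: R B5 -> L1 hit  d=D]
11: W B5 -> L1 hit  d=D]

DIRTY = [4, 5, 6]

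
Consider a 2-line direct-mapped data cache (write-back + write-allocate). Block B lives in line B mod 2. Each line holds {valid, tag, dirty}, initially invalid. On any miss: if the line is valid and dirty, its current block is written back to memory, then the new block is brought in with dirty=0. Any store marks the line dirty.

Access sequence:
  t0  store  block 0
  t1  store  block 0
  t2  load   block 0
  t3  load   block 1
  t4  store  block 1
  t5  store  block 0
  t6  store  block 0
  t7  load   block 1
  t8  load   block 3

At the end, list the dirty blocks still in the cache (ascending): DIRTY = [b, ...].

DIRTY = [0]

0: W B0 → L0 miss [D]
1: W B0 → L0 hit [D]
2: R B0 → L0 hit [D]
3: R B1 → L1 miss [-]
4: W B1 → L1 hit [D]
5: W B0 → L0 hit [D]
6: W B0 → L0 hit [D]
7: R B1 → L1 hit [D]
8: R B3 → L1 miss wb→B1 [-]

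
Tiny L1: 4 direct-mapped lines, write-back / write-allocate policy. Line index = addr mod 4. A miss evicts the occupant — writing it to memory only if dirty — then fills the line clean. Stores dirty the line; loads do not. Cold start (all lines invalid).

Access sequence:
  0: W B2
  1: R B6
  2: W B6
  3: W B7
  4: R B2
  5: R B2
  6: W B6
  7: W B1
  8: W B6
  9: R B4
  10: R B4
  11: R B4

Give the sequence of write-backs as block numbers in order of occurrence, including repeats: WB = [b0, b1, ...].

0: W B2 → L2 miss [D]
1: R B6 → L2 miss wb→B2 [-]
2: W B6 → L2 hit [D]
3: W B7 → L3 miss [D]
4: R B2 → L2 miss wb→B6 [-]
5: R B2 → L2 hit [-]
6: W B6 → L2 miss [D]
7: W B1 → L1 miss [D]
8: W B6 → L2 hit [D]
9: R B4 → L0 miss [-]
10: R B4 → L0 hit [-]
11: R B4 → L0 hit [-]

WB = [2, 6]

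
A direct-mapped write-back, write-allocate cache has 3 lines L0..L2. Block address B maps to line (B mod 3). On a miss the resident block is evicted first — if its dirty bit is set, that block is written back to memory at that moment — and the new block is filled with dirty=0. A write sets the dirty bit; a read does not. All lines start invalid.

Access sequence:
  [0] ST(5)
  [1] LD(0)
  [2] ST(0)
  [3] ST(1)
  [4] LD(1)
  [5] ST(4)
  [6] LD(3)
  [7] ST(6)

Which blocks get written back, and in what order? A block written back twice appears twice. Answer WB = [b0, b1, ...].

  0 | W B5 → L2 miss [D]
  1 | R B0 → L0 miss [-]
  2 | W B0 → L0 hit [D]
  3 | W B1 → L1 miss [D]
  4 | R B1 → L1 hit [D]
  5 | W B4 → L1 miss wb→B1 [D]
  6 | R B3 → L0 miss wb→B0 [-]
  7 | W B6 → L0 miss [D]

WB = [1, 0]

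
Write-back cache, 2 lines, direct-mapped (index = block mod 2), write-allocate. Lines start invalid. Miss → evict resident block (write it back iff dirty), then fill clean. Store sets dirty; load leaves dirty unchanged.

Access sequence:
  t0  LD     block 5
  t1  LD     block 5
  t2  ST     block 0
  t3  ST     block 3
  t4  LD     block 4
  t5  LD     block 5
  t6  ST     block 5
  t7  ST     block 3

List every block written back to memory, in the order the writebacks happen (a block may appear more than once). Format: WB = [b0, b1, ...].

0: R B5 -> L1 miss  d=-]
1: R B5 -> L1 hit  d=-]
2: W B0 -> L0 miss  d=D]
3: W B3 -> L1 miss  d=D]
4: R B4 -> L0 miss wb->B0  d=-]
5: R B5 -> L1 miss wb->B3  d=-]
6: W B5 -> L1 hit  d=D]
7: W B3 -> L1 miss wb->B5  d=D]

WB = [0, 3, 5]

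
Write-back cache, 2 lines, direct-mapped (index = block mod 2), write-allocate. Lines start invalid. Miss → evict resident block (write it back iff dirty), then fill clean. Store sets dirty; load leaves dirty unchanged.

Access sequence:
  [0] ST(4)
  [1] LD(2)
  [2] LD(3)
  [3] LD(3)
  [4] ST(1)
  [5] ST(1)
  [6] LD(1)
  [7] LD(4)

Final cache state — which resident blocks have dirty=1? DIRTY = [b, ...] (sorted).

DIRTY = [1]

0: W B4 → L0 miss [D]
1: R B2 → L0 miss wb→B4 [-]
2: R B3 → L1 miss [-]
3: R B3 → L1 hit [-]
4: W B1 → L1 miss [D]
5: W B1 → L1 hit [D]
6: R B1 → L1 hit [D]
7: R B4 → L0 miss [-]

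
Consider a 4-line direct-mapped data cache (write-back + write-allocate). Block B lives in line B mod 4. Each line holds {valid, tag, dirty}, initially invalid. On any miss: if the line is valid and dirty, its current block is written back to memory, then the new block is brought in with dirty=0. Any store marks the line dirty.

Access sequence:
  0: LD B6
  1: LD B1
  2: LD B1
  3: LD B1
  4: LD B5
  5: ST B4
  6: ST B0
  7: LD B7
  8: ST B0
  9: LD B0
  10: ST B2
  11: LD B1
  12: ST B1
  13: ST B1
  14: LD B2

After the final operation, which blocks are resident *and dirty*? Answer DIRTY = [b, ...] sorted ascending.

0: R B6 -> L2 miss  d=-]
1: R B1 -> L1 miss  d=-]
2: R B1 -> L1 hit  d=-]
3: R B1 -> L1 hit  d=-]
4: R B5 -> L1 miss  d=-]
5: W B4 -> L0 miss  d=D]
6: W B0 -> L0 miss wb->B4  d=D]
7: R B7 -> L3 miss  d=-]
8: W B0 -> L0 hit  d=D]
9: R B0 -> L0 hit  d=D]
10: W B2 -> L2 miss  d=D]
11: R B1 -> L1 miss  d=-]
12: W B1 -> L1 hit  d=D]
13: W B1 -> L1 hit  d=D]
14: R B2 -> L2 hit  d=D]

DIRTY = [0, 1, 2]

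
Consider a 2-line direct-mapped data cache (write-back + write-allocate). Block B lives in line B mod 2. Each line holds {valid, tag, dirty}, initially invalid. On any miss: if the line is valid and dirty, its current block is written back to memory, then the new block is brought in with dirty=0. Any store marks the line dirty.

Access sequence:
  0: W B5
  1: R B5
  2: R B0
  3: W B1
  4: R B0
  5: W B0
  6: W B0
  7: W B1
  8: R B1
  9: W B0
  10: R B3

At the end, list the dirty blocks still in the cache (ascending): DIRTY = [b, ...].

DIRTY = [0]

  0 | W B5 → L1 miss [D]
  1 | R B5 → L1 hit [D]
  2 | R B0 → L0 miss [-]
  3 | W B1 → L1 miss wb→B5 [D]
  4 | R B0 → L0 hit [-]
  5 | W B0 → L0 hit [D]
  6 | W B0 → L0 hit [D]
  7 | W B1 → L1 hit [D]
  8 | R B1 → L1 hit [D]
  9 | W B0 → L0 hit [D]
  10 | R B3 → L1 miss wb→B1 [-]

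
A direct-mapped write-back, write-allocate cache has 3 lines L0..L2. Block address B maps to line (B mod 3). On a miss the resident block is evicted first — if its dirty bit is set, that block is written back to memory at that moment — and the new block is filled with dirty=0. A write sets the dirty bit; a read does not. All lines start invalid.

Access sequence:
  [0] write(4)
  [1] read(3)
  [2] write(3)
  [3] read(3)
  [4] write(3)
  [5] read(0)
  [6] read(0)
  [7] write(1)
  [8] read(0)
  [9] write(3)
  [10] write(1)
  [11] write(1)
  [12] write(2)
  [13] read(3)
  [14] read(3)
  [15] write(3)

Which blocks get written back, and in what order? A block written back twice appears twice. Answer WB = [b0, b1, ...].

  0 | W B4 → L1 miss [D]
  1 | R B3 → L0 miss [-]
  2 | W B3 → L0 hit [D]
  3 | R B3 → L0 hit [D]
  4 | W B3 → L0 hit [D]
  5 | R B0 → L0 miss wb→B3 [-]
  6 | R B0 → L0 hit [-]
  7 | W B1 → L1 miss wb→B4 [D]
  8 | R B0 → L0 hit [-]
  9 | W B3 → L0 miss [D]
  10 | W B1 → L1 hit [D]
  11 | W B1 → L1 hit [D]
  12 | W B2 → L2 miss [D]
  13 | R B3 → L0 hit [D]
  14 | R B3 → L0 hit [D]
  15 | W B3 → L0 hit [D]

WB = [3, 4]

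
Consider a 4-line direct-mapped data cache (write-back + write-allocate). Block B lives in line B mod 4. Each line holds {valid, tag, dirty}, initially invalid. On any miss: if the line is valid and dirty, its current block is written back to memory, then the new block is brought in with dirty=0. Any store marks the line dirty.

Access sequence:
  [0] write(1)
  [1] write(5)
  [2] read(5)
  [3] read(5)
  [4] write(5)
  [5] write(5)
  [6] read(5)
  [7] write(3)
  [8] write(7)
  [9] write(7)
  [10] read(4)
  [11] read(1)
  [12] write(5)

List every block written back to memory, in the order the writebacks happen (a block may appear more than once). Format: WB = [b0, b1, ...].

0: W B1 → L1 miss [D]
1: W B5 → L1 miss wb→B1 [D]
2: R B5 → L1 hit [D]
3: R B5 → L1 hit [D]
4: W B5 → L1 hit [D]
5: W B5 → L1 hit [D]
6: R B5 → L1 hit [D]
7: W B3 → L3 miss [D]
8: W B7 → L3 miss wb→B3 [D]
9: W B7 → L3 hit [D]
10: R B4 → L0 miss [-]
11: R B1 → L1 miss wb→B5 [-]
12: W B5 → L1 miss [D]

WB = [1, 3, 5]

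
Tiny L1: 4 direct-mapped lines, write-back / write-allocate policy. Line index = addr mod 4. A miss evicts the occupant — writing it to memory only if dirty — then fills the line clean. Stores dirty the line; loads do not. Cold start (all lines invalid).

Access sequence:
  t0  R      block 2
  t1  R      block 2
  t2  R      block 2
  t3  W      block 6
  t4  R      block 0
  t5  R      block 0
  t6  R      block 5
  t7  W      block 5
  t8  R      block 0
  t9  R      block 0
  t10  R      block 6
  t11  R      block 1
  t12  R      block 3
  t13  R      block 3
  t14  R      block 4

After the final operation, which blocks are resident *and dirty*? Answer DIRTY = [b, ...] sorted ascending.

  0 | R B2 → L2 miss [-]
  1 | R B2 → L2 hit [-]
  2 | R B2 → L2 hit [-]
  3 | W B6 → L2 miss [D]
  4 | R B0 → L0 miss [-]
  5 | R B0 → L0 hit [-]
  6 | R B5 → L1 miss [-]
  7 | W B5 → L1 hit [D]
  8 | R B0 → L0 hit [-]
  9 | R B0 → L0 hit [-]
  10 | R B6 → L2 hit [D]
  11 | R B1 → L1 miss wb→B5 [-]
  12 | R B3 → L3 miss [-]
  13 | R B3 → L3 hit [-]
  14 | R B4 → L0 miss [-]

DIRTY = [6]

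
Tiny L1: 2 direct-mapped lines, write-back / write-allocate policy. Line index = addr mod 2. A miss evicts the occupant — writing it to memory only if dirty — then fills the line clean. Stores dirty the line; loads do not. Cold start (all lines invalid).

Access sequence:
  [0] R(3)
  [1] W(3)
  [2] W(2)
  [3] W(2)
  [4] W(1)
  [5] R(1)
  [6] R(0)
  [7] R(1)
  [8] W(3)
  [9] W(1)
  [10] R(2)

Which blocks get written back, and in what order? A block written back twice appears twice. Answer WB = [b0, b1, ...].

0: R B3 -> L1 miss  d=-]
1: W B3 -> L1 hit  d=D]
2: W B2 -> L0 miss  d=D]
3: W B2 -> L0 hit  d=D]
4: W B1 -> L1 miss wb->B3  d=D]
5: R B1 -> L1 hit  d=D]
6: R B0 -> L0 miss wb->B2  d=-]
7: R B1 -> L1 hit  d=D]
8: W B3 -> L1 miss wb->B1  d=D]
9: W B1 -> L1 miss wb->B3  d=D]
10: R B2 -> L0 miss  d=-]

WB = [3, 2, 1, 3]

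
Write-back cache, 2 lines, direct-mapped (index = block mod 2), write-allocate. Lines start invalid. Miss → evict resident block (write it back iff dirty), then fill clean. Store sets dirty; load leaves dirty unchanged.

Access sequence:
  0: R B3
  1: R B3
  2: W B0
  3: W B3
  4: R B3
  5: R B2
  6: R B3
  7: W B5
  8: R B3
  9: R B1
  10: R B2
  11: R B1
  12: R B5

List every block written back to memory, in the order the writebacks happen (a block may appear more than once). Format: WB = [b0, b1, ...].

WB = [0, 3, 5]

0: R B3 -> L1 miss  d=-]
1: R B3 -> L1 hit  d=-]
2: W B0 -> L0 miss  d=D]
3: W B3 -> L1 hit  d=D]
4: R B3 -> L1 hit  d=D]
5: R B2 -> L0 miss wb->B0  d=-]
6: R B3 -> L1 hit  d=D]
7: W B5 -> L1 miss wb->B3  d=D]
8: R B3 -> L1 miss wb->B5  d=-]
9: R B1 -> L1 miss  d=-]
10: R B2 -> L0 hit  d=-]
11: R B1 -> L1 hit  d=-]
12: R B5 -> L1 miss  d=-]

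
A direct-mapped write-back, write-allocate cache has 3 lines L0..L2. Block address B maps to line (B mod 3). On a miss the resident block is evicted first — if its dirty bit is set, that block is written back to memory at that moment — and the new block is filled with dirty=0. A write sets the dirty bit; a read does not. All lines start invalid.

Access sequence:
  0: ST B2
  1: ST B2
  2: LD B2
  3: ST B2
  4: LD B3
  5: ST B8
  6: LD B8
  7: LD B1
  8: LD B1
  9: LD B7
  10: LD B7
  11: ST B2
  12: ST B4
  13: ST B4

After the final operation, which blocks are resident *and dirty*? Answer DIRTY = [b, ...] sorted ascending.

DIRTY = [2, 4]

0: W B2 → L2 miss [D]
1: W B2 → L2 hit [D]
2: R B2 → L2 hit [D]
3: W B2 → L2 hit [D]
4: R B3 → L0 miss [-]
5: W B8 → L2 miss wb→B2 [D]
6: R B8 → L2 hit [D]
7: R B1 → L1 miss [-]
8: R B1 → L1 hit [-]
9: R B7 → L1 miss [-]
10: R B7 → L1 hit [-]
11: W B2 → L2 miss wb→B8 [D]
12: W B4 → L1 miss [D]
13: W B4 → L1 hit [D]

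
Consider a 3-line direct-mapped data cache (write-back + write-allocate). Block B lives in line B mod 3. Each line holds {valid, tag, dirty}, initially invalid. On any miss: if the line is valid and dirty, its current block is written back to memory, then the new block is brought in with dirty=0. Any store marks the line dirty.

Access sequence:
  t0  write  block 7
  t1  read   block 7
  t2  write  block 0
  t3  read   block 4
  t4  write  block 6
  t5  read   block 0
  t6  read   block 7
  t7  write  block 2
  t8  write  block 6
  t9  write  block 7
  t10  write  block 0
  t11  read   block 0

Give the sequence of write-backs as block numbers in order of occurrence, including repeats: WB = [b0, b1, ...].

0: W B7 → L1 miss [D]
1: R B7 → L1 hit [D]
2: W B0 → L0 miss [D]
3: R B4 → L1 miss wb→B7 [-]
4: W B6 → L0 miss wb→B0 [D]
5: R B0 → L0 miss wb→B6 [-]
6: R B7 → L1 miss [-]
7: W B2 → L2 miss [D]
8: W B6 → L0 miss [D]
9: W B7 → L1 hit [D]
10: W B0 → L0 miss wb→B6 [D]
11: R B0 → L0 hit [D]

WB = [7, 0, 6, 6]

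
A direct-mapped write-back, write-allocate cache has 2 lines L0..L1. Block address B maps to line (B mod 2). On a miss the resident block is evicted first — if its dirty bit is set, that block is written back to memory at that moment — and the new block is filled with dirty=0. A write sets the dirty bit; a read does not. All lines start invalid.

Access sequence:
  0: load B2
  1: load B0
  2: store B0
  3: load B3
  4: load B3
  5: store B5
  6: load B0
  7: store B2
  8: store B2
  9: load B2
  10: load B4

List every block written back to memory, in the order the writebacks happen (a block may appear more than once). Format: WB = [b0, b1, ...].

WB = [0, 2]

0: R B2 → L0 miss [-]
1: R B0 → L0 miss [-]
2: W B0 → L0 hit [D]
3: R B3 → L1 miss [-]
4: R B3 → L1 hit [-]
5: W B5 → L1 miss [D]
6: R B0 → L0 hit [D]
7: W B2 → L0 miss wb→B0 [D]
8: W B2 → L0 hit [D]
9: R B2 → L0 hit [D]
10: R B4 → L0 miss wb→B2 [-]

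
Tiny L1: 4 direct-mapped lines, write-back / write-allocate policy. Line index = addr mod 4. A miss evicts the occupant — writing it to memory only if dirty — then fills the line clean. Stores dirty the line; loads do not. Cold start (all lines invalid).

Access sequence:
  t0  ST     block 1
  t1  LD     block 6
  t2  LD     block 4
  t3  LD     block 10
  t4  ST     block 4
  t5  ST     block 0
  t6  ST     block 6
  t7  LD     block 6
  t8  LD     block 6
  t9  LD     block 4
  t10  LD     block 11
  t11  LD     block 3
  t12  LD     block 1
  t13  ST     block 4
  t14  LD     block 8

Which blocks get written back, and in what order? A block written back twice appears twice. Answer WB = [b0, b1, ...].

WB = [4, 0, 4]

0: W B1 → L1 miss [D]
1: R B6 → L2 miss [-]
2: R B4 → L0 miss [-]
3: R B10 → L2 miss [-]
4: W B4 → L0 hit [D]
5: W B0 → L0 miss wb→B4 [D]
6: W B6 → L2 miss [D]
7: R B6 → L2 hit [D]
8: R B6 → L2 hit [D]
9: R B4 → L0 miss wb→B0 [-]
10: R B11 → L3 miss [-]
11: R B3 → L3 miss [-]
12: R B1 → L1 hit [D]
13: W B4 → L0 hit [D]
14: R B8 → L0 miss wb→B4 [-]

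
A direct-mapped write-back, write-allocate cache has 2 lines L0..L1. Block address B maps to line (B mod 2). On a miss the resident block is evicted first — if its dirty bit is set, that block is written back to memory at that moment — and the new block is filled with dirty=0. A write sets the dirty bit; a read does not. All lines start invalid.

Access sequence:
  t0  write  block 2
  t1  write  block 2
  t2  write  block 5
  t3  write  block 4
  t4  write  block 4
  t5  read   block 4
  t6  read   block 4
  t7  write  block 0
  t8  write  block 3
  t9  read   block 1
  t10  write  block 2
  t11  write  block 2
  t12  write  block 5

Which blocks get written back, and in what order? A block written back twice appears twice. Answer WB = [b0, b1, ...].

WB = [2, 4, 5, 3, 0]

0: W B2 → L0 miss [D]
1: W B2 → L0 hit [D]
2: W B5 → L1 miss [D]
3: W B4 → L0 miss wb→B2 [D]
4: W B4 → L0 hit [D]
5: R B4 → L0 hit [D]
6: R B4 → L0 hit [D]
7: W B0 → L0 miss wb→B4 [D]
8: W B3 → L1 miss wb→B5 [D]
9: R B1 → L1 miss wb→B3 [-]
10: W B2 → L0 miss wb→B0 [D]
11: W B2 → L0 hit [D]
12: W B5 → L1 miss [D]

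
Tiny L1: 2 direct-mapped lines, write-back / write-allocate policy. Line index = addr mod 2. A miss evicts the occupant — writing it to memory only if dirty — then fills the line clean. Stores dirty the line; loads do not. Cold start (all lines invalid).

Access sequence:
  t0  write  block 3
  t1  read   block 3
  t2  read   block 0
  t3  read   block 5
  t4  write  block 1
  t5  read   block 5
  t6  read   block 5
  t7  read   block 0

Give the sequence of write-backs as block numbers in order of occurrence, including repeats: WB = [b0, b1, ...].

0: W B3 -> L1 miss  d=D]
1: R B3 -> L1 hit  d=D]
2: R B0 -> L0 miss  d=-]
3: R B5 -> L1 miss wb->B3  d=-]
4: W B1 -> L1 miss  d=D]
5: R B5 -> L1 miss wb->B1  d=-]
6: R B5 -> L1 hit  d=-]
7: R B0 -> L0 hit  d=-]

WB = [3, 1]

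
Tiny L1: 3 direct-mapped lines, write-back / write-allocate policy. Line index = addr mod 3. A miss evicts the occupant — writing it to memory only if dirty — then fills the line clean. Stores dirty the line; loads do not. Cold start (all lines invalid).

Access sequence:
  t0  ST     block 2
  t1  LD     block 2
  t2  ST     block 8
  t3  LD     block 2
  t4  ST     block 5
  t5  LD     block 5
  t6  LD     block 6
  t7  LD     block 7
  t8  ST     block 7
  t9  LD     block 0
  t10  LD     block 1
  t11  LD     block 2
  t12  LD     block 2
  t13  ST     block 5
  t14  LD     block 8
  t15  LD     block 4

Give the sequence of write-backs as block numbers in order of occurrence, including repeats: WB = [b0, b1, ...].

0: W B2 -> L2 miss  d=D]
1: R B2 -> L2 hit  d=D]
2: W B8 -> L2 miss wb->B2  d=D]
3: R B2 -> L2 miss wb->B8  d=-]
4: W B5 -> L2 miss  d=D]
5: R B5 -> L2 hit  d=D]
6: R B6 -> L0 miss  d=-]
7: R B7 -> L1 miss  d=-]
8: W B7 -> L1 hit  d=D]
9: R B0 -> L0 miss  d=-]
10: R B1 -> L1 miss wb->B7  d=-]
11: R B2 -> L2 miss wb->B5  d=-]
12: R B2 -> L2 hit  d=-]
13: W B5 -> L2 miss  d=D]
14: R B8 -> L2 miss wb->B5  d=-]
15: R B4 -> L1 miss  d=-]

WB = [2, 8, 7, 5, 5]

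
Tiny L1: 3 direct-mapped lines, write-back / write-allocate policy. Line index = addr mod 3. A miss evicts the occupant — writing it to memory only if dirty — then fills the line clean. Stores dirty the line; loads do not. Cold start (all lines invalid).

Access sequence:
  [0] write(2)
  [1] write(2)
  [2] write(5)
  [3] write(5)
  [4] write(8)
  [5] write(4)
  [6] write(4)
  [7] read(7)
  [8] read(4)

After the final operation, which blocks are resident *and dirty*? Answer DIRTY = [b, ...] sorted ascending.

DIRTY = [8]

  0 | W B2 → L2 miss [D]
  1 | W B2 → L2 hit [D]
  2 | W B5 → L2 miss wb→B2 [D]
  3 | W B5 → L2 hit [D]
  4 | W B8 → L2 miss wb→B5 [D]
  5 | W B4 → L1 miss [D]
  6 | W B4 → L1 hit [D]
  7 | R B7 → L1 miss wb→B4 [-]
  8 | R B4 → L1 miss [-]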